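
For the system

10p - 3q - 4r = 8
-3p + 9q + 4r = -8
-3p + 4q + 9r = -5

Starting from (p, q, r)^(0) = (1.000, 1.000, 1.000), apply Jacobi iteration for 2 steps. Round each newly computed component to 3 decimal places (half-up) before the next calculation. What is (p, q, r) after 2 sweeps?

Iteration 1:
  p = (8 - (-3)·1.000 - (-4)·1.000) / (10) = 1.500
  q = (-8 - (-3)·1.000 - (4)·1.000) / (9) = -1.000
  r = (-5 - (-3)·1.000 - (4)·1.000) / (9) = -0.667
Iteration 2:
  p = (8 - (-3)·-1.000 - (-4)·-0.667) / (10) = 0.233
  q = (-8 - (-3)·1.500 - (4)·-0.667) / (9) = -0.092
  r = (-5 - (-3)·1.500 - (4)·-1.000) / (9) = 0.389

(0.233, -0.092, 0.389)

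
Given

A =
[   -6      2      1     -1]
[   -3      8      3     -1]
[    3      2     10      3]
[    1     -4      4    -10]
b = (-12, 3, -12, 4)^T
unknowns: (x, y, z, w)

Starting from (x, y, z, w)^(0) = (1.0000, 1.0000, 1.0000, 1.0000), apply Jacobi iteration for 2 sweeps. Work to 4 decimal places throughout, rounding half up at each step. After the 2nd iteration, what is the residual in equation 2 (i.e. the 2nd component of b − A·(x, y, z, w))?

-2.4868

Iteration 1:
  x = (-12 - (2)·1.0000 - (1)·1.0000 - (-1)·1.0000) / (-6) = 2.3333
  y = (3 - (-3)·1.0000 - (3)·1.0000 - (-1)·1.0000) / (8) = 0.5000
  z = (-12 - (3)·1.0000 - (2)·1.0000 - (3)·1.0000) / (10) = -2.0000
  w = (4 - (1)·1.0000 - (-4)·1.0000 - (4)·1.0000) / (-10) = -0.3000
Iteration 2:
  x = (-12 - (2)·0.5000 - (1)·-2.0000 - (-1)·-0.3000) / (-6) = 1.8833
  y = (3 - (-3)·2.3333 - (3)·-2.0000 - (-1)·-0.3000) / (8) = 1.9625
  z = (-12 - (3)·2.3333 - (2)·0.5000 - (3)·-0.3000) / (10) = -1.9100
  w = (4 - (1)·2.3333 - (-4)·0.5000 - (4)·-2.0000) / (-10) = -1.1667
Residual b − A·x = (-3.8819, -2.4868, 1.0252, 5.9397)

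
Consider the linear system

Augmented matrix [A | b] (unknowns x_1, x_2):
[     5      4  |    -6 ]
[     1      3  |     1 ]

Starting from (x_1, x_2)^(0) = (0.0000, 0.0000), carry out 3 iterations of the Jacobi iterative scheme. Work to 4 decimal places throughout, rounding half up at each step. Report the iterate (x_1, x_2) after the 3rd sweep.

Iteration 1:
  x_1 = (-6 - (4)·0.0000) / (5) = -1.2000
  x_2 = (1 - (1)·0.0000) / (3) = 0.3333
Iteration 2:
  x_1 = (-6 - (4)·0.3333) / (5) = -1.4666
  x_2 = (1 - (1)·-1.2000) / (3) = 0.7333
Iteration 3:
  x_1 = (-6 - (4)·0.7333) / (5) = -1.7866
  x_2 = (1 - (1)·-1.4666) / (3) = 0.8222

(-1.7866, 0.8222)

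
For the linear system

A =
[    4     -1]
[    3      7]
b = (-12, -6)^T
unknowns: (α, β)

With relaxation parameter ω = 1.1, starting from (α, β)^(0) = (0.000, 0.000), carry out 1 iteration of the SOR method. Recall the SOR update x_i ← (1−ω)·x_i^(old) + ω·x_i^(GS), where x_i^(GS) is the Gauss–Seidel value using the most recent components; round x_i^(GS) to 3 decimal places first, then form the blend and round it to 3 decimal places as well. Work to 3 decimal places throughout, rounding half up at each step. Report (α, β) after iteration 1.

(-3.300, 0.613)

Iteration 1:
  α: GS value = (-12 - (-1)·0.000) / (4) = -3.000;  α ← (1−ω)·0.000 + ω·-3.000 = -3.300
  β: GS value = (-6 - (3)·-3.300) / (7) = 0.557;  β ← (1−ω)·0.000 + ω·0.557 = 0.613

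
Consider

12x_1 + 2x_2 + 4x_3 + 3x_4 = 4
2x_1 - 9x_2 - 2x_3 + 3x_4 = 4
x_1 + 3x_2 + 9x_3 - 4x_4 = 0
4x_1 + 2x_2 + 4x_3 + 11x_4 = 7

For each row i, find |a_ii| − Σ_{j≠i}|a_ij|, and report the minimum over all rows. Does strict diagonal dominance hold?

1

row 1: |12| − (2+4+3) = 3
row 2: |-9| − (2+2+3) = 2
row 3: |9| − (1+3+4) = 1
row 4: |11| − (4+2+4) = 1
minimum over rows = 1 → strictly diagonally dominant (convergence guaranteed)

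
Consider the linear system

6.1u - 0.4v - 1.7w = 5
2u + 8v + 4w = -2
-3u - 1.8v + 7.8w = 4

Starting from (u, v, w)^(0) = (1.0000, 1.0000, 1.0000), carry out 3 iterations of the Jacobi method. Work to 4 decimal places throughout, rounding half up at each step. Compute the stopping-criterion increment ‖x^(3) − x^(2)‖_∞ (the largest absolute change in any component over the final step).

0.2231

Iteration 1:
  u = (5 - (-0.4)·1.0000 - (-1.7)·1.0000) / (6.1) = 1.1639
  v = (-2 - (2)·1.0000 - (4)·1.0000) / (8) = -1.0000
  w = (4 - (-3)·1.0000 - (-1.8)·1.0000) / (7.8) = 1.1282
Iteration 2:
  u = (5 - (-0.4)·-1.0000 - (-1.7)·1.1282) / (6.1) = 1.0685
  v = (-2 - (2)·1.1639 - (4)·1.1282) / (8) = -1.1051
  w = (4 - (-3)·1.1639 - (-1.8)·-1.0000) / (7.8) = 0.7297
Iteration 3:
  u = (5 - (-0.4)·-1.1051 - (-1.7)·0.7297) / (6.1) = 0.9506
  v = (-2 - (2)·1.0685 - (4)·0.7297) / (8) = -0.8820
  w = (4 - (-3)·1.0685 - (-1.8)·-1.1051) / (7.8) = 0.6688
Change: (-0.1179, 0.2231, -0.0609) → max |·| = 0.2231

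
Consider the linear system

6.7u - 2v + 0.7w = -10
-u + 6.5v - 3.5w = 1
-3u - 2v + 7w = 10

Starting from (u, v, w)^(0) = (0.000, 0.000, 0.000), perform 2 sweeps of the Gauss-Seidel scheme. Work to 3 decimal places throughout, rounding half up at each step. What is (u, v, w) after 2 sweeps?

(-1.595, 0.321, 0.837)

Iteration 1:
  u = (-10 - (-2)·0.000 - (0.7)·0.000) / (6.7) = -1.493
  v = (1 - (-1)·-1.493 - (-3.5)·0.000) / (6.5) = -0.076
  w = (10 - (-3)·-1.493 - (-2)·-0.076) / (7) = 0.767
Iteration 2:
  u = (-10 - (-2)·-0.076 - (0.7)·0.767) / (6.7) = -1.595
  v = (1 - (-1)·-1.595 - (-3.5)·0.767) / (6.5) = 0.321
  w = (10 - (-3)·-1.595 - (-2)·0.321) / (7) = 0.837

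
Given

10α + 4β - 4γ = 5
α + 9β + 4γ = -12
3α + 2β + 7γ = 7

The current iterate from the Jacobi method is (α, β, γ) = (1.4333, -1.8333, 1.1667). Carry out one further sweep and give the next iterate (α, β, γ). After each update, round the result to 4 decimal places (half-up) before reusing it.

One sweep:
  α = (5 - (4)·-1.8333 - (-4)·1.1667) / (10) = 1.7000
  β = (-12 - (1)·1.4333 - (4)·1.1667) / (9) = -2.0111
  γ = (7 - (3)·1.4333 - (2)·-1.8333) / (7) = 0.9095

(1.7000, -2.0111, 0.9095)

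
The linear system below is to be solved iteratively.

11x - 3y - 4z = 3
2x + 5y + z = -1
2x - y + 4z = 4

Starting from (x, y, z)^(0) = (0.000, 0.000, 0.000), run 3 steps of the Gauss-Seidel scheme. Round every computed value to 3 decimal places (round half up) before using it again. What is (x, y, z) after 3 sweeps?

Iteration 1:
  x = (3 - (-3)·0.000 - (-4)·0.000) / (11) = 0.273
  y = (-1 - (2)·0.273 - (1)·0.000) / (5) = -0.309
  z = (4 - (2)·0.273 - (-1)·-0.309) / (4) = 0.786
Iteration 2:
  x = (3 - (-3)·-0.309 - (-4)·0.786) / (11) = 0.474
  y = (-1 - (2)·0.474 - (1)·0.786) / (5) = -0.547
  z = (4 - (2)·0.474 - (-1)·-0.547) / (4) = 0.626
Iteration 3:
  x = (3 - (-3)·-0.547 - (-4)·0.626) / (11) = 0.351
  y = (-1 - (2)·0.351 - (1)·0.626) / (5) = -0.466
  z = (4 - (2)·0.351 - (-1)·-0.466) / (4) = 0.708

(0.351, -0.466, 0.708)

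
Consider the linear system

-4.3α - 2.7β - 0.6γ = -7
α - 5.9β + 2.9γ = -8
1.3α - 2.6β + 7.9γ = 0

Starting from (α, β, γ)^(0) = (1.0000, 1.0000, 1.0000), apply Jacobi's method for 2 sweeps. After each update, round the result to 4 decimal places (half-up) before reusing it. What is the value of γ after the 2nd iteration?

Iteration 1:
  α = (-7 - (-2.7)·1.0000 - (-0.6)·1.0000) / (-4.3) = 0.8605
  β = (-8 - (1)·1.0000 - (2.9)·1.0000) / (-5.9) = 2.0169
  γ = (0 - (1.3)·1.0000 - (-2.6)·1.0000) / (7.9) = 0.1646
Iteration 2:
  α = (-7 - (-2.7)·2.0169 - (-0.6)·0.1646) / (-4.3) = 0.3385
  β = (-8 - (1)·0.8605 - (2.9)·0.1646) / (-5.9) = 1.5827
  γ = (0 - (1.3)·0.8605 - (-2.6)·2.0169) / (7.9) = 0.5222

0.5222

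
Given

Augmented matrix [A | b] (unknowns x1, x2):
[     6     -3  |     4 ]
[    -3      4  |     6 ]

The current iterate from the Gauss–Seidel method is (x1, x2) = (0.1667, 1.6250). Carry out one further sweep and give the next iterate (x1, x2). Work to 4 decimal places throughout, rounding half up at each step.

(1.4792, 2.6094)

One sweep:
  x1 = (4 - (-3)·1.6250) / (6) = 1.4792
  x2 = (6 - (-3)·1.4792) / (4) = 2.6094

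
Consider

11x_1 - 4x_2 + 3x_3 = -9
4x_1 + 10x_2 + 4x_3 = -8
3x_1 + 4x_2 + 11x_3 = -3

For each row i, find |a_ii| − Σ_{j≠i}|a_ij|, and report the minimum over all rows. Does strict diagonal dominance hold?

2

row 1: |11| − (4+3) = 4
row 2: |10| − (4+4) = 2
row 3: |11| − (3+4) = 4
minimum over rows = 2 → strictly diagonally dominant (convergence guaranteed)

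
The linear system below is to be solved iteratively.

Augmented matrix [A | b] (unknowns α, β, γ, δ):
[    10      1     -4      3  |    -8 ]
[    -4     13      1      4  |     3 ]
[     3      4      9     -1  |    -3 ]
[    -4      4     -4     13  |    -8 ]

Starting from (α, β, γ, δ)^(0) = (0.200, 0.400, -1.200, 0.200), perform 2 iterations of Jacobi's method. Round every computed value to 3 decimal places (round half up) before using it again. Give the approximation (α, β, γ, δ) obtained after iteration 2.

(-0.741, 0.171, -0.133, -1.310)

Iteration 1:
  α = (-8 - (1)·0.400 - (-4)·-1.200 - (3)·0.200) / (10) = -1.380
  β = (3 - (-4)·0.200 - (1)·-1.200 - (4)·0.200) / (13) = 0.323
  γ = (-3 - (3)·0.200 - (4)·0.400 - (-1)·0.200) / (9) = -0.556
  δ = (-8 - (-4)·0.200 - (4)·0.400 - (-4)·-1.200) / (13) = -1.046
Iteration 2:
  α = (-8 - (1)·0.323 - (-4)·-0.556 - (3)·-1.046) / (10) = -0.741
  β = (3 - (-4)·-1.380 - (1)·-0.556 - (4)·-1.046) / (13) = 0.171
  γ = (-3 - (3)·-1.380 - (4)·0.323 - (-1)·-1.046) / (9) = -0.133
  δ = (-8 - (-4)·-1.380 - (4)·0.323 - (-4)·-0.556) / (13) = -1.310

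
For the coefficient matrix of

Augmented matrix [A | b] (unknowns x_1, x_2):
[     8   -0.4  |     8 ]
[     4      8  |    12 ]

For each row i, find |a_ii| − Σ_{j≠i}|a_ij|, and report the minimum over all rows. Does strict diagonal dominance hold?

row 1: |8| − (0.4) = 7.6
row 2: |8| − (4) = 4
minimum over rows = 4 → strictly diagonally dominant (convergence guaranteed)

4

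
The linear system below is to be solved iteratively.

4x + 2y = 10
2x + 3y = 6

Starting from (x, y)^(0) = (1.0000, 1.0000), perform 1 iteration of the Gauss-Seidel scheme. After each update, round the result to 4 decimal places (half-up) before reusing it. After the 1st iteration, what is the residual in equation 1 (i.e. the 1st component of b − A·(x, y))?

0.6666

Iteration 1:
  x = (10 - (2)·1.0000) / (4) = 2.0000
  y = (6 - (2)·2.0000) / (3) = 0.6667
Residual b − A·x = (0.6666, -0.0001)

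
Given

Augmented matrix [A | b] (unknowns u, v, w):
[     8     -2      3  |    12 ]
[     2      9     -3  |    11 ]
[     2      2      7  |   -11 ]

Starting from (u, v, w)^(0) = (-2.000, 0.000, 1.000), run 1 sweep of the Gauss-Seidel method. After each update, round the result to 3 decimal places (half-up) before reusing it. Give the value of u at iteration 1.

Iteration 1:
  u = (12 - (-2)·0.000 - (3)·1.000) / (8) = 1.125
  v = (11 - (2)·1.125 - (-3)·1.000) / (9) = 1.306
  w = (-11 - (2)·1.125 - (2)·1.306) / (7) = -2.266

1.125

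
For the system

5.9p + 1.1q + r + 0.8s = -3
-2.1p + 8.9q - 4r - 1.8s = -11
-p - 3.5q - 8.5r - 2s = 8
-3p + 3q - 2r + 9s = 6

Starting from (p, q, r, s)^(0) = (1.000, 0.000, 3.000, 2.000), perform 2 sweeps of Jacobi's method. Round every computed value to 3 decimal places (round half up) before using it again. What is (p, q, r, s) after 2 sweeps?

(-0.616, -1.890, -1.492, -0.353)

Iteration 1:
  p = (-3 - (1.1)·0.000 - (1)·3.000 - (0.8)·2.000) / (5.9) = -1.288
  q = (-11 - (-2.1)·1.000 - (-4)·3.000 - (-1.8)·2.000) / (8.9) = 0.753
  r = (8 - (-1)·1.000 - (-3.5)·0.000 - (-2)·2.000) / (-8.5) = -1.529
  s = (6 - (-3)·1.000 - (3)·0.000 - (-2)·3.000) / (9) = 1.667
Iteration 2:
  p = (-3 - (1.1)·0.753 - (1)·-1.529 - (0.8)·1.667) / (5.9) = -0.616
  q = (-11 - (-2.1)·-1.288 - (-4)·-1.529 - (-1.8)·1.667) / (8.9) = -1.890
  r = (8 - (-1)·-1.288 - (-3.5)·0.753 - (-2)·1.667) / (-8.5) = -1.492
  s = (6 - (-3)·-1.288 - (3)·0.753 - (-2)·-1.529) / (9) = -0.353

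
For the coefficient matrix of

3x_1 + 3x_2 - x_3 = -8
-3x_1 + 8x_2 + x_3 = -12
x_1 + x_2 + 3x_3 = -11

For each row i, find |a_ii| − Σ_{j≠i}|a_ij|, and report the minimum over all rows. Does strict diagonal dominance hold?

row 1: |3| − (3+1) = -1
row 2: |8| − (3+1) = 4
row 3: |3| − (1+1) = 1
minimum over rows = -1 → not strictly diagonally dominant

-1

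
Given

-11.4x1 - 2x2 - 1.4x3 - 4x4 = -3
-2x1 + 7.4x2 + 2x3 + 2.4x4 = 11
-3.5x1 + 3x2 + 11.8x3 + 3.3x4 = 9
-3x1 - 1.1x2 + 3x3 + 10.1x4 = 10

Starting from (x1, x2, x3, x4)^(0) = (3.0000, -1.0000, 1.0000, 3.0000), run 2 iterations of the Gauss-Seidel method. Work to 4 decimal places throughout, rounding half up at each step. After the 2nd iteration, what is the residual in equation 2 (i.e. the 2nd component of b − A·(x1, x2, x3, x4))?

Iteration 1:
  x1 = (-3 - (-2)·-1.0000 - (-1.4)·1.0000 - (-4)·3.0000) / (-11.4) = -0.7368
  x2 = (11 - (-2)·-0.7368 - (2)·1.0000 - (2.4)·3.0000) / (7.4) = 0.0441
  x3 = (9 - (-3.5)·-0.7368 - (3)·0.0441 - (3.3)·3.0000) / (11.8) = -0.3060
  x4 = (10 - (-3)·-0.7368 - (-1.1)·0.0441 - (3)·-0.3060) / (10.1) = 0.8669
Iteration 2:
  x1 = (-3 - (-2)·0.0441 - (-1.4)·-0.3060 - (-4)·0.8669) / (-11.4) = -0.0112
  x2 = (11 - (-2)·-0.0112 - (2)·-0.3060 - (2.4)·0.8669) / (7.4) = 1.2850
  x3 = (9 - (-3.5)·-0.0112 - (3)·1.2850 - (3.3)·0.8669) / (11.8) = 0.1903
  x4 = (10 - (-3)·-0.0112 - (-1.1)·1.2850 - (3)·0.1903) / (10.1) = 1.0702
Residual b − A·x = (3.9895, -1.4805, -0.6714, 0.0000)

-1.4805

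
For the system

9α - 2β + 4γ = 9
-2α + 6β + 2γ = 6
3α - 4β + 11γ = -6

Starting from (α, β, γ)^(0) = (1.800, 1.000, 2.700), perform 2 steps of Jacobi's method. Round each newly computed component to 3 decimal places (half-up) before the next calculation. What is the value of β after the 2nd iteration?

Iteration 1:
  α = (9 - (-2)·1.000 - (4)·2.700) / (9) = 0.022
  β = (6 - (-2)·1.800 - (2)·2.700) / (6) = 0.700
  γ = (-6 - (3)·1.800 - (-4)·1.000) / (11) = -0.673
Iteration 2:
  α = (9 - (-2)·0.700 - (4)·-0.673) / (9) = 1.455
  β = (6 - (-2)·0.022 - (2)·-0.673) / (6) = 1.232
  γ = (-6 - (3)·0.022 - (-4)·0.700) / (11) = -0.297

1.232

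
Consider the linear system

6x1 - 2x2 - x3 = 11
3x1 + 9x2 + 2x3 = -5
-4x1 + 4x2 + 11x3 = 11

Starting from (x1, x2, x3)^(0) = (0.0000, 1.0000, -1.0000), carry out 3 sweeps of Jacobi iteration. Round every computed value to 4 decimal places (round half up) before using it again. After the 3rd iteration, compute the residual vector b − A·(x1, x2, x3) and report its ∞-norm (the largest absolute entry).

0.2831

Iteration 1:
  x1 = (11 - (-2)·1.0000 - (-1)·-1.0000) / (6) = 2.0000
  x2 = (-5 - (3)·0.0000 - (2)·-1.0000) / (9) = -0.3333
  x3 = (11 - (-4)·0.0000 - (4)·1.0000) / (11) = 0.6364
Iteration 2:
  x1 = (11 - (-2)·-0.3333 - (-1)·0.6364) / (6) = 1.8283
  x2 = (-5 - (3)·2.0000 - (2)·0.6364) / (9) = -1.3636
  x3 = (11 - (-4)·2.0000 - (4)·-0.3333) / (11) = 1.8485
Iteration 3:
  x1 = (11 - (-2)·-1.3636 - (-1)·1.8485) / (6) = 1.6869
  x2 = (-5 - (3)·1.8283 - (2)·1.8485) / (9) = -1.5758
  x3 = (11 - (-4)·1.8283 - (4)·-1.3636) / (11) = 2.1607
Residual b − A·x = (-0.1123, -0.1999, 0.2831); ∞-norm = 0.2831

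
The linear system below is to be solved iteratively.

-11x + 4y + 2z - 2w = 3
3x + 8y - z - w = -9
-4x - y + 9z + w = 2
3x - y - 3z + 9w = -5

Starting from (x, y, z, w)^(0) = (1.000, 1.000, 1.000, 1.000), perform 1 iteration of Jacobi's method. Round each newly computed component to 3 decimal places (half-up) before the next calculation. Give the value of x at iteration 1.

Iteration 1:
  x = (3 - (4)·1.000 - (2)·1.000 - (-2)·1.000) / (-11) = 0.091
  y = (-9 - (3)·1.000 - (-1)·1.000 - (-1)·1.000) / (8) = -1.250
  z = (2 - (-4)·1.000 - (-1)·1.000 - (1)·1.000) / (9) = 0.667
  w = (-5 - (3)·1.000 - (-1)·1.000 - (-3)·1.000) / (9) = -0.444

0.091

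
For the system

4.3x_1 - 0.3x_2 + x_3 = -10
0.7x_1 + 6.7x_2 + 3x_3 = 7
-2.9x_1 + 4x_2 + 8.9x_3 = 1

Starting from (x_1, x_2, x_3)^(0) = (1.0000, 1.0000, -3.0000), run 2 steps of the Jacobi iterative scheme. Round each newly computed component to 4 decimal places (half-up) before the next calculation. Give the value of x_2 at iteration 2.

Iteration 1:
  x_1 = (-10 - (-0.3)·1.0000 - (1)·-3.0000) / (4.3) = -1.5581
  x_2 = (7 - (0.7)·1.0000 - (3)·-3.0000) / (6.7) = 2.2836
  x_3 = (1 - (-2.9)·1.0000 - (4)·1.0000) / (8.9) = -0.0112
Iteration 2:
  x_1 = (-10 - (-0.3)·2.2836 - (1)·-0.0112) / (4.3) = -2.1637
  x_2 = (7 - (0.7)·-1.5581 - (3)·-0.0112) / (6.7) = 1.2126
  x_3 = (1 - (-2.9)·-1.5581 - (4)·2.2836) / (8.9) = -1.4217

1.2126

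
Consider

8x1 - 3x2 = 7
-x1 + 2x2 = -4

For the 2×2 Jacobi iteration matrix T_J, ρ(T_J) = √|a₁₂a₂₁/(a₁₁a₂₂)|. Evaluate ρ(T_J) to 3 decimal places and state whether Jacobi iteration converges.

a₁₂a₂₁/(a₁₁a₂₂) = (-3)·(-1) / ((8)·(2)) = 0.187500
ρ = √|0.187500| = √0.187500 = 0.433
ρ < 1, so Jacobi converges

0.433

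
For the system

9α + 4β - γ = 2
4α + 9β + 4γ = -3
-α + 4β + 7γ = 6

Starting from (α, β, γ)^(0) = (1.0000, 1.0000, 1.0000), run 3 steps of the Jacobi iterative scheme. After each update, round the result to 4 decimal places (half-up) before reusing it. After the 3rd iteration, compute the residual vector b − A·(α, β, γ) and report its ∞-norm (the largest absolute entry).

Iteration 1:
  α = (2 - (4)·1.0000 - (-1)·1.0000) / (9) = -0.1111
  β = (-3 - (4)·1.0000 - (4)·1.0000) / (9) = -1.2222
  γ = (6 - (-1)·1.0000 - (4)·1.0000) / (7) = 0.4286
Iteration 2:
  α = (2 - (4)·-1.2222 - (-1)·0.4286) / (9) = 0.8130
  β = (-3 - (4)·-0.1111 - (4)·0.4286) / (9) = -0.4744
  γ = (6 - (-1)·-0.1111 - (4)·-1.2222) / (7) = 1.5397
Iteration 3:
  α = (2 - (4)·-0.4744 - (-1)·1.5397) / (9) = 0.6041
  β = (-3 - (4)·0.8130 - (4)·1.5397) / (9) = -1.3790
  γ = (6 - (-1)·0.8130 - (4)·-0.4744) / (7) = 1.2444
Residual b − A·x = (3.3235, 2.0170, 3.4093); ∞-norm = 3.4093

3.4093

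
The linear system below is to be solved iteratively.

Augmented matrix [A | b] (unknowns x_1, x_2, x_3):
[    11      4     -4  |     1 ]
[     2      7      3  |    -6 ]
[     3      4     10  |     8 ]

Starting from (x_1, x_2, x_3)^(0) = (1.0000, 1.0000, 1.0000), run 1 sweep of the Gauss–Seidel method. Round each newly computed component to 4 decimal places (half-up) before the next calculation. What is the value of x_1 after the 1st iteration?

Iteration 1:
  x_1 = (1 - (4)·1.0000 - (-4)·1.0000) / (11) = 0.0909
  x_2 = (-6 - (2)·0.0909 - (3)·1.0000) / (7) = -1.3117
  x_3 = (8 - (3)·0.0909 - (4)·-1.3117) / (10) = 1.2974

0.0909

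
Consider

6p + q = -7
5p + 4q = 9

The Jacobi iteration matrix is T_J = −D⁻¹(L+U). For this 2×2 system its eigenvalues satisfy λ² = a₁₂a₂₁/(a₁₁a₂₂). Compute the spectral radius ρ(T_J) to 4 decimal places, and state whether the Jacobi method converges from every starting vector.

0.4564

a₁₂a₂₁/(a₁₁a₂₂) = (1)·(5) / ((6)·(4)) = 0.208333
ρ = √|0.208333| = √0.208333 = 0.4564
ρ < 1, so Jacobi converges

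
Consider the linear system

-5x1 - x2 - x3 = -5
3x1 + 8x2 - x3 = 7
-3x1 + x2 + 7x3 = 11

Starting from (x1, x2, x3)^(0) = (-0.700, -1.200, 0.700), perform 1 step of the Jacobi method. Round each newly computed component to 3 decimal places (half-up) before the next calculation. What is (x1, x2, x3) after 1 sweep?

(1.100, 1.225, 1.443)

Iteration 1:
  x1 = (-5 - (-1)·-1.200 - (-1)·0.700) / (-5) = 1.100
  x2 = (7 - (3)·-0.700 - (-1)·0.700) / (8) = 1.225
  x3 = (11 - (-3)·-0.700 - (1)·-1.200) / (7) = 1.443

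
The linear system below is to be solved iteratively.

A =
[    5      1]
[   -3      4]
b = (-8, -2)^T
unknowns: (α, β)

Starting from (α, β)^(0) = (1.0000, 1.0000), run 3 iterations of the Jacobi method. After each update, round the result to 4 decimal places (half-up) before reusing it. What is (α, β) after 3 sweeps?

Iteration 1:
  α = (-8 - (1)·1.0000) / (5) = -1.8000
  β = (-2 - (-3)·1.0000) / (4) = 0.2500
Iteration 2:
  α = (-8 - (1)·0.2500) / (5) = -1.6500
  β = (-2 - (-3)·-1.8000) / (4) = -1.8500
Iteration 3:
  α = (-8 - (1)·-1.8500) / (5) = -1.2300
  β = (-2 - (-3)·-1.6500) / (4) = -1.7375

(-1.2300, -1.7375)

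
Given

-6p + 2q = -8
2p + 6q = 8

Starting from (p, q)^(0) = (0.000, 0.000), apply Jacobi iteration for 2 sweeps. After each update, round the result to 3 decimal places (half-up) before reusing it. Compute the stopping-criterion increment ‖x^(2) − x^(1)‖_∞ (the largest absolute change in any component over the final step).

Iteration 1:
  p = (-8 - (2)·0.000) / (-6) = 1.333
  q = (8 - (2)·0.000) / (6) = 1.333
Iteration 2:
  p = (-8 - (2)·1.333) / (-6) = 1.778
  q = (8 - (2)·1.333) / (6) = 0.889
Change: (0.445, -0.444) → max |·| = 0.445

0.445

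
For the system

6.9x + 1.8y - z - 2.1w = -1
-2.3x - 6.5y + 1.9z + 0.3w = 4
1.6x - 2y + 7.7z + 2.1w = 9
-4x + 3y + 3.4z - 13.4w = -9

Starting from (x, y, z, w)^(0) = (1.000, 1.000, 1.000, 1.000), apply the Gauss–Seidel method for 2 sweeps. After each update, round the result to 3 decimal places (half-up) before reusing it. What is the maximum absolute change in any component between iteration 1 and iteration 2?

0.249

Iteration 1:
  x = (-1 - (1.8)·1.000 - (-1)·1.000 - (-2.1)·1.000) / (6.9) = 0.043
  y = (4 - (-2.3)·0.043 - (1.9)·1.000 - (0.3)·1.000) / (-6.5) = -0.292
  z = (9 - (1.6)·0.043 - (-2)·-0.292 - (2.1)·1.000) / (7.7) = 0.811
  w = (-9 - (-4)·0.043 - (3)·-0.292 - (3.4)·0.811) / (-13.4) = 0.799
Iteration 2:
  x = (-1 - (1.8)·-0.292 - (-1)·0.811 - (-2.1)·0.799) / (6.9) = 0.292
  y = (4 - (-2.3)·0.292 - (1.9)·0.811 - (0.3)·0.799) / (-6.5) = -0.445
  z = (9 - (1.6)·0.292 - (-2)·-0.445 - (2.1)·0.799) / (7.7) = 0.775
  w = (-9 - (-4)·0.292 - (3)·-0.445 - (3.4)·0.775) / (-13.4) = 0.681
Change: (0.249, -0.153, -0.036, -0.118) → max |·| = 0.249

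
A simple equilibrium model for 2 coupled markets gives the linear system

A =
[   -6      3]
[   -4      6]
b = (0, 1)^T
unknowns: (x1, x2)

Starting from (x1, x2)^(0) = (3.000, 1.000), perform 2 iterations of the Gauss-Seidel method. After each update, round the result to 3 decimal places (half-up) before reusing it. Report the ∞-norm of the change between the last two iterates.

0.250

Iteration 1:
  x1 = (0 - (3)·1.000) / (-6) = 0.500
  x2 = (1 - (-4)·0.500) / (6) = 0.500
Iteration 2:
  x1 = (0 - (3)·0.500) / (-6) = 0.250
  x2 = (1 - (-4)·0.250) / (6) = 0.333
Change: (-0.250, -0.167) → max |·| = 0.250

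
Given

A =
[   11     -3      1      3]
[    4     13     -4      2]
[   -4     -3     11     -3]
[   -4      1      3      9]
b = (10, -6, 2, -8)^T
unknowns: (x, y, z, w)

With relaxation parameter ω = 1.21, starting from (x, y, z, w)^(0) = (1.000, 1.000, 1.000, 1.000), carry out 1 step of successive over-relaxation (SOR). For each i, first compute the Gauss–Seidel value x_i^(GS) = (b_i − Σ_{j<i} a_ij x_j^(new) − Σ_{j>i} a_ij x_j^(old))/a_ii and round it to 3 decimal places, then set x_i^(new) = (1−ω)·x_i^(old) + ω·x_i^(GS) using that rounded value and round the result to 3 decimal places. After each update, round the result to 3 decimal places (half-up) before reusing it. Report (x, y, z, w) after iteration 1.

Iteration 1:
  x: GS value = (10 - (-3)·1.000 - (1)·1.000 - (3)·1.000) / (11) = 0.818;  x ← (1−ω)·1.000 + ω·0.818 = 0.780
  y: GS value = (-6 - (4)·0.780 - (-4)·1.000 - (2)·1.000) / (13) = -0.548;  y ← (1−ω)·1.000 + ω·-0.548 = -0.873
  z: GS value = (2 - (-4)·0.780 - (-3)·-0.873 - (-3)·1.000) / (11) = 0.500;  z ← (1−ω)·1.000 + ω·0.500 = 0.395
  w: GS value = (-8 - (-4)·0.780 - (1)·-0.873 - (3)·0.395) / (9) = -0.577;  w ← (1−ω)·1.000 + ω·-0.577 = -0.908

(0.780, -0.873, 0.395, -0.908)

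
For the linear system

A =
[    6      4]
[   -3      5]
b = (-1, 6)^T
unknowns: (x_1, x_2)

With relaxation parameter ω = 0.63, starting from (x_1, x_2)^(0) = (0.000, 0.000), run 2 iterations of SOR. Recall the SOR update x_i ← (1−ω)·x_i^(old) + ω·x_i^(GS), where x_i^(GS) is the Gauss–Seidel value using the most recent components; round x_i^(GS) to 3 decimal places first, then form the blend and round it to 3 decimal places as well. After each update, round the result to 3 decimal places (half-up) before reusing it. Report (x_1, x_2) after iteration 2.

(-0.445, 0.853)

Iteration 1:
  x_1: GS value = (-1 - (4)·0.000) / (6) = -0.167;  x_1 ← (1−ω)·0.000 + ω·-0.167 = -0.105
  x_2: GS value = (6 - (-3)·-0.105) / (5) = 1.137;  x_2 ← (1−ω)·0.000 + ω·1.137 = 0.716
Iteration 2:
  x_1: GS value = (-1 - (4)·0.716) / (6) = -0.644;  x_1 ← (1−ω)·-0.105 + ω·-0.644 = -0.445
  x_2: GS value = (6 - (-3)·-0.445) / (5) = 0.933;  x_2 ← (1−ω)·0.716 + ω·0.933 = 0.853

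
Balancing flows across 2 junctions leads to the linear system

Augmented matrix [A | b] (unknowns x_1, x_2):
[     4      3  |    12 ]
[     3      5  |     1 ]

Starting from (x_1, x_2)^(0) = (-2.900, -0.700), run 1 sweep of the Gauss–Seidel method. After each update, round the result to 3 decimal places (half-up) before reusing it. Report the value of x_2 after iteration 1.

-1.915

Iteration 1:
  x_1 = (12 - (3)·-0.700) / (4) = 3.525
  x_2 = (1 - (3)·3.525) / (5) = -1.915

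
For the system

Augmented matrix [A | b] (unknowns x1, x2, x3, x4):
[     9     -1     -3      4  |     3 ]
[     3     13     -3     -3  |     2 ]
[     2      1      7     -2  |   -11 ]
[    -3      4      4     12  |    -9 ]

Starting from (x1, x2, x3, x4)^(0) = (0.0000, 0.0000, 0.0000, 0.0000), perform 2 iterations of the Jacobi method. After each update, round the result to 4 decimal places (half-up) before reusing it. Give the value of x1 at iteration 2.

Iteration 1:
  x1 = (3 - (-1)·0.0000 - (-3)·0.0000 - (4)·0.0000) / (9) = 0.3333
  x2 = (2 - (3)·0.0000 - (-3)·0.0000 - (-3)·0.0000) / (13) = 0.1538
  x3 = (-11 - (2)·0.0000 - (1)·0.0000 - (-2)·0.0000) / (7) = -1.5714
  x4 = (-9 - (-3)·0.0000 - (4)·0.0000 - (4)·0.0000) / (12) = -0.7500
Iteration 2:
  x1 = (3 - (-1)·0.1538 - (-3)·-1.5714 - (4)·-0.7500) / (9) = 0.1600
  x2 = (2 - (3)·0.3333 - (-3)·-1.5714 - (-3)·-0.7500) / (13) = -0.4588
  x3 = (-11 - (2)·0.3333 - (1)·0.1538 - (-2)·-0.7500) / (7) = -1.9029
  x4 = (-9 - (-3)·0.3333 - (4)·0.1538 - (4)·-1.5714) / (12) = -0.1941

0.1600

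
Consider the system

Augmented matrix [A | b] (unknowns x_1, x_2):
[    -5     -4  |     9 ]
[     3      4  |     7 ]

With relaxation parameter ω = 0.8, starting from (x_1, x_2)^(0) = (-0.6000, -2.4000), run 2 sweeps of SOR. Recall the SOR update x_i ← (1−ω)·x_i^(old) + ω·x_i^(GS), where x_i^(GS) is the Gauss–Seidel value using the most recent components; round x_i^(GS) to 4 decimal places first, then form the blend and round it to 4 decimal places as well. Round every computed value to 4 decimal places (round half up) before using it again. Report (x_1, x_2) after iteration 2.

Iteration 1:
  x_1: GS value = (9 - (-4)·-2.4000) / (-5) = 0.1200;  x_1 ← (1−ω)·-0.6000 + ω·0.1200 = -0.0240
  x_2: GS value = (7 - (3)·-0.0240) / (4) = 1.7680;  x_2 ← (1−ω)·-2.4000 + ω·1.7680 = 0.9344
Iteration 2:
  x_1: GS value = (9 - (-4)·0.9344) / (-5) = -2.5475;  x_1 ← (1−ω)·-0.0240 + ω·-2.5475 = -2.0428
  x_2: GS value = (7 - (3)·-2.0428) / (4) = 3.2821;  x_2 ← (1−ω)·0.9344 + ω·3.2821 = 2.8126

(-2.0428, 2.8126)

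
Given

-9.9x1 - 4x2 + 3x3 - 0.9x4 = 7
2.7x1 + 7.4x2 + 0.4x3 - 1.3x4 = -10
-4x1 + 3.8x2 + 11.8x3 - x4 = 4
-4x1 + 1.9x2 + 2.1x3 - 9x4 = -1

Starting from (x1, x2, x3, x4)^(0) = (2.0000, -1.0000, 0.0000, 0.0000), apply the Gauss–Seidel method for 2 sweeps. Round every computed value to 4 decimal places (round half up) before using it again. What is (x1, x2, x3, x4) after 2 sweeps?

(-0.0251, -1.3533, 0.7775, 0.0180)

Iteration 1:
  x1 = (7 - (-4)·-1.0000 - (3)·0.0000 - (-0.9)·0.0000) / (-9.9) = -0.3030
  x2 = (-10 - (2.7)·-0.3030 - (0.4)·0.0000 - (-1.3)·0.0000) / (7.4) = -1.2408
  x3 = (4 - (-4)·-0.3030 - (3.8)·-1.2408 - (-1)·0.0000) / (11.8) = 0.6359
  x4 = (-1 - (-4)·-0.3030 - (1.9)·-1.2408 - (2.1)·0.6359) / (-9) = 0.1322
Iteration 2:
  x1 = (7 - (-4)·-1.2408 - (3)·0.6359 - (-0.9)·0.1322) / (-9.9) = -0.0251
  x2 = (-10 - (2.7)·-0.0251 - (0.4)·0.6359 - (-1.3)·0.1322) / (7.4) = -1.3533
  x3 = (4 - (-4)·-0.0251 - (3.8)·-1.3533 - (-1)·0.1322) / (11.8) = 0.7775
  x4 = (-1 - (-4)·-0.0251 - (1.9)·-1.3533 - (2.1)·0.7775) / (-9) = 0.0180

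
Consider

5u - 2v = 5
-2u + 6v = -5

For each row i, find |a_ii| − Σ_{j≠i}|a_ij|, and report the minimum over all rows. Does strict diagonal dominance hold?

3

row 1: |5| − (2) = 3
row 2: |6| − (2) = 4
minimum over rows = 3 → strictly diagonally dominant (convergence guaranteed)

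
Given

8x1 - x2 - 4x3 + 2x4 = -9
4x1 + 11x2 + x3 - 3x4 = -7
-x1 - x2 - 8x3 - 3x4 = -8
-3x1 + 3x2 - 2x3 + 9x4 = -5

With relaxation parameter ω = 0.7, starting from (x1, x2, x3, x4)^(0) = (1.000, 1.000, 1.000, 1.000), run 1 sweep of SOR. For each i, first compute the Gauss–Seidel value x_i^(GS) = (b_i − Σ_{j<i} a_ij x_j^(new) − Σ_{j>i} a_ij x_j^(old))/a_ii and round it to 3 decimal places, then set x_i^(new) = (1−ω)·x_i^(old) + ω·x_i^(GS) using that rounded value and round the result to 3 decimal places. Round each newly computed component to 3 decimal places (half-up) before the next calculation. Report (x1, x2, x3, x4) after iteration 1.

Iteration 1:
  x1: GS value = (-9 - (-1)·1.000 - (-4)·1.000 - (2)·1.000) / (8) = -0.750;  x1 ← (1−ω)·1.000 + ω·-0.750 = -0.225
  x2: GS value = (-7 - (4)·-0.225 - (1)·1.000 - (-3)·1.000) / (11) = -0.373;  x2 ← (1−ω)·1.000 + ω·-0.373 = 0.039
  x3: GS value = (-8 - (-1)·-0.225 - (-1)·0.039 - (-3)·1.000) / (-8) = 0.648;  x3 ← (1−ω)·1.000 + ω·0.648 = 0.754
  x4: GS value = (-5 - (-3)·-0.225 - (3)·0.039 - (-2)·0.754) / (9) = -0.476;  x4 ← (1−ω)·1.000 + ω·-0.476 = -0.033

(-0.225, 0.039, 0.754, -0.033)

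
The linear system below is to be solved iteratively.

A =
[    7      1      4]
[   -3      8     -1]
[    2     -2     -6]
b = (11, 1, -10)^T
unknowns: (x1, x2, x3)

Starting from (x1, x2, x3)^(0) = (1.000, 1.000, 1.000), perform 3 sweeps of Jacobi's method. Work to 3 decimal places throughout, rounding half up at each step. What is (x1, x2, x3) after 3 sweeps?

Iteration 1:
  x1 = (11 - (1)·1.000 - (4)·1.000) / (7) = 0.857
  x2 = (1 - (-3)·1.000 - (-1)·1.000) / (8) = 0.625
  x3 = (-10 - (2)·1.000 - (-2)·1.000) / (-6) = 1.667
Iteration 2:
  x1 = (11 - (1)·0.625 - (4)·1.667) / (7) = 0.530
  x2 = (1 - (-3)·0.857 - (-1)·1.667) / (8) = 0.655
  x3 = (-10 - (2)·0.857 - (-2)·0.625) / (-6) = 1.744
Iteration 3:
  x1 = (11 - (1)·0.655 - (4)·1.744) / (7) = 0.481
  x2 = (1 - (-3)·0.530 - (-1)·1.744) / (8) = 0.542
  x3 = (-10 - (2)·0.530 - (-2)·0.655) / (-6) = 1.625

(0.481, 0.542, 1.625)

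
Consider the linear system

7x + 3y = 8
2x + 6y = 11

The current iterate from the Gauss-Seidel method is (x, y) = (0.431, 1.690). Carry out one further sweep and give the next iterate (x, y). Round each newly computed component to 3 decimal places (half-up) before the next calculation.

(0.419, 1.694)

One sweep:
  x = (8 - (3)·1.690) / (7) = 0.419
  y = (11 - (2)·0.419) / (6) = 1.694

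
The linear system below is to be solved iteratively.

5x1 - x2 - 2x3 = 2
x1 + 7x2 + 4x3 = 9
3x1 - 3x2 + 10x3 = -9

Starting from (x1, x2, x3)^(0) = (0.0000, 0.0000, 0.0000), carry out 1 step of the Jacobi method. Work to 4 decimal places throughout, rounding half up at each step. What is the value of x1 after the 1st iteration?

Iteration 1:
  x1 = (2 - (-1)·0.0000 - (-2)·0.0000) / (5) = 0.4000
  x2 = (9 - (1)·0.0000 - (4)·0.0000) / (7) = 1.2857
  x3 = (-9 - (3)·0.0000 - (-3)·0.0000) / (10) = -0.9000

0.4000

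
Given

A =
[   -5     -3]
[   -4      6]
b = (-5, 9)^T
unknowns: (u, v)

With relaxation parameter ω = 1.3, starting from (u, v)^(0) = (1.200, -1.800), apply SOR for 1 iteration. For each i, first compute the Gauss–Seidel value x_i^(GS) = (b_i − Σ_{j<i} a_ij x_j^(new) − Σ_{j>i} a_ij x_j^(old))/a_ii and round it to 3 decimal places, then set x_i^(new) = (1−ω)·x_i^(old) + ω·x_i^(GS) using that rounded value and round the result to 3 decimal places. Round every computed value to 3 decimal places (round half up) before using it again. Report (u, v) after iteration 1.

Iteration 1:
  u: GS value = (-5 - (-3)·-1.800) / (-5) = 2.080;  u ← (1−ω)·1.200 + ω·2.080 = 2.344
  v: GS value = (9 - (-4)·2.344) / (6) = 3.063;  v ← (1−ω)·-1.800 + ω·3.063 = 4.522

(2.344, 4.522)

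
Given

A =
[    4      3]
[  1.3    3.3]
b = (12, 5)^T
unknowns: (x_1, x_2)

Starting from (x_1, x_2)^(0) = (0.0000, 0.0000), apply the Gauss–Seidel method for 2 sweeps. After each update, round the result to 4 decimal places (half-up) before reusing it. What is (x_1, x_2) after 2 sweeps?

Iteration 1:
  x_1 = (12 - (3)·0.0000) / (4) = 3.0000
  x_2 = (5 - (1.3)·3.0000) / (3.3) = 0.3333
Iteration 2:
  x_1 = (12 - (3)·0.3333) / (4) = 2.7500
  x_2 = (5 - (1.3)·2.7500) / (3.3) = 0.4318

(2.7500, 0.4318)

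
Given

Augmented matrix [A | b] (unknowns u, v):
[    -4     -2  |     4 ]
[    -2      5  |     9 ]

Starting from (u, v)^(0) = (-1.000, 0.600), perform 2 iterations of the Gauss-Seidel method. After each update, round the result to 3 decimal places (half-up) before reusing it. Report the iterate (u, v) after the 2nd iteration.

(-1.640, 1.144)

Iteration 1:
  u = (4 - (-2)·0.600) / (-4) = -1.300
  v = (9 - (-2)·-1.300) / (5) = 1.280
Iteration 2:
  u = (4 - (-2)·1.280) / (-4) = -1.640
  v = (9 - (-2)·-1.640) / (5) = 1.144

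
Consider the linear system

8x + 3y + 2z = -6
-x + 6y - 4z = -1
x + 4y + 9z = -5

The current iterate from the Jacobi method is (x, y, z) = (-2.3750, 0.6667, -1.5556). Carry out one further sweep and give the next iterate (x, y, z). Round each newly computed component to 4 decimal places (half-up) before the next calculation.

(-0.6111, -1.5996, -0.5880)

One sweep:
  x = (-6 - (3)·0.6667 - (2)·-1.5556) / (8) = -0.6111
  y = (-1 - (-1)·-2.3750 - (-4)·-1.5556) / (6) = -1.5996
  z = (-5 - (1)·-2.3750 - (4)·0.6667) / (9) = -0.5880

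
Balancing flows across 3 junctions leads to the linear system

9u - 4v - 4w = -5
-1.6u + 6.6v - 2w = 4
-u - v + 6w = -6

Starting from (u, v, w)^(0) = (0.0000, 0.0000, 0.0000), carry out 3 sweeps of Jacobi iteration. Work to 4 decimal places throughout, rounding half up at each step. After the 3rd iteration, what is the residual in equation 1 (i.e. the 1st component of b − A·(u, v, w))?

Iteration 1:
  u = (-5 - (-4)·0.0000 - (-4)·0.0000) / (9) = -0.5556
  v = (4 - (-1.6)·0.0000 - (-2)·0.0000) / (6.6) = 0.6061
  w = (-6 - (-1)·0.0000 - (-1)·0.0000) / (6) = -1.0000
Iteration 2:
  u = (-5 - (-4)·0.6061 - (-4)·-1.0000) / (9) = -0.7306
  v = (4 - (-1.6)·-0.5556 - (-2)·-1.0000) / (6.6) = 0.1683
  w = (-6 - (-1)·-0.5556 - (-1)·0.6061) / (6) = -0.9916
Iteration 3:
  u = (-5 - (-4)·0.1683 - (-4)·-0.9916) / (9) = -0.9215
  v = (4 - (-1.6)·-0.7306 - (-2)·-0.9916) / (6.6) = 0.1285
  w = (-6 - (-1)·-0.7306 - (-1)·0.1683) / (6) = -1.0937
Residual b − A·x = (-0.5673, -0.5099, -0.2308)

-0.5673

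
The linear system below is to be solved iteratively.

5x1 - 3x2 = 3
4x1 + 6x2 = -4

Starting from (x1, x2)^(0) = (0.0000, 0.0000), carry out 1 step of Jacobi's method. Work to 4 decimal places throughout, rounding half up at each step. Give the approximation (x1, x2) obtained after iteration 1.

Iteration 1:
  x1 = (3 - (-3)·0.0000) / (5) = 0.6000
  x2 = (-4 - (4)·0.0000) / (6) = -0.6667

(0.6000, -0.6667)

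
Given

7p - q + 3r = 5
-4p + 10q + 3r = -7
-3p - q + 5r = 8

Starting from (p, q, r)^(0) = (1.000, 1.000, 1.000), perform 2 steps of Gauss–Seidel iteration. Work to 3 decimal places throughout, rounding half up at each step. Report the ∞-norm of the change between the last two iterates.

Iteration 1:
  p = (5 - (-1)·1.000 - (3)·1.000) / (7) = 0.429
  q = (-7 - (-4)·0.429 - (3)·1.000) / (10) = -0.828
  r = (8 - (-3)·0.429 - (-1)·-0.828) / (5) = 1.692
Iteration 2:
  p = (5 - (-1)·-0.828 - (3)·1.692) / (7) = -0.129
  q = (-7 - (-4)·-0.129 - (3)·1.692) / (10) = -1.259
  r = (8 - (-3)·-0.129 - (-1)·-1.259) / (5) = 1.271
Change: (-0.558, -0.431, -0.421) → max |·| = 0.558

0.558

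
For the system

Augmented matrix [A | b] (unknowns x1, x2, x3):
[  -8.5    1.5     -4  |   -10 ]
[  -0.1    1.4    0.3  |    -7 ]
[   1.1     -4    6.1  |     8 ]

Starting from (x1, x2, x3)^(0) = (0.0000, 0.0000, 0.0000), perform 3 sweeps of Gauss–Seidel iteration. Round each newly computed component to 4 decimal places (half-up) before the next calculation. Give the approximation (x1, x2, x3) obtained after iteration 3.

Iteration 1:
  x1 = (-10 - (1.5)·0.0000 - (-4)·0.0000) / (-8.5) = 1.1765
  x2 = (-7 - (-0.1)·1.1765 - (0.3)·0.0000) / (1.4) = -4.9160
  x3 = (8 - (1.1)·1.1765 - (-4)·-4.9160) / (6.1) = -2.1243
Iteration 2:
  x1 = (-10 - (1.5)·-4.9160 - (-4)·-2.1243) / (-8.5) = 1.3086
  x2 = (-7 - (-0.1)·1.3086 - (0.3)·-2.1243) / (1.4) = -4.4513
  x3 = (8 - (1.1)·1.3086 - (-4)·-4.4513) / (6.1) = -1.8434
Iteration 3:
  x1 = (-10 - (1.5)·-4.4513 - (-4)·-1.8434) / (-8.5) = 1.2584
  x2 = (-7 - (-0.1)·1.2584 - (0.3)·-1.8434) / (1.4) = -4.5151
  x3 = (8 - (1.1)·1.2584 - (-4)·-4.5151) / (6.1) = -1.8762

(1.2584, -4.5151, -1.8762)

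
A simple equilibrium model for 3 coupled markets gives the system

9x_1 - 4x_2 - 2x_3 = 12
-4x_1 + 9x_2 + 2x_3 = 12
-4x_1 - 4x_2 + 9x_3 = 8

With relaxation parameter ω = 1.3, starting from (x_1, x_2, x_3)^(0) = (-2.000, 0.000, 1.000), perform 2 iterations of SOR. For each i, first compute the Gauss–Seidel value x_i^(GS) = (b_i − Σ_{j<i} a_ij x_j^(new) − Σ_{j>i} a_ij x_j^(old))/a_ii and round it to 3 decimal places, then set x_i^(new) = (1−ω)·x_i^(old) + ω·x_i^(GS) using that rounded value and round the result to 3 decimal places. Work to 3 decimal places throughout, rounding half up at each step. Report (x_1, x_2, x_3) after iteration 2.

(3.836, 1.882, 3.235)

Iteration 1:
  x_1: GS value = (12 - (-4)·0.000 - (-2)·1.000) / (9) = 1.556;  x_1 ← (1−ω)·-2.000 + ω·1.556 = 2.623
  x_2: GS value = (12 - (-4)·2.623 - (2)·1.000) / (9) = 2.277;  x_2 ← (1−ω)·0.000 + ω·2.277 = 2.960
  x_3: GS value = (8 - (-4)·2.623 - (-4)·2.960) / (9) = 3.370;  x_3 ← (1−ω)·1.000 + ω·3.370 = 4.081
Iteration 2:
  x_1: GS value = (12 - (-4)·2.960 - (-2)·4.081) / (9) = 3.556;  x_1 ← (1−ω)·2.623 + ω·3.556 = 3.836
  x_2: GS value = (12 - (-4)·3.836 - (2)·4.081) / (9) = 2.131;  x_2 ← (1−ω)·2.960 + ω·2.131 = 1.882
  x_3: GS value = (8 - (-4)·3.836 - (-4)·1.882) / (9) = 3.430;  x_3 ← (1−ω)·4.081 + ω·3.430 = 3.235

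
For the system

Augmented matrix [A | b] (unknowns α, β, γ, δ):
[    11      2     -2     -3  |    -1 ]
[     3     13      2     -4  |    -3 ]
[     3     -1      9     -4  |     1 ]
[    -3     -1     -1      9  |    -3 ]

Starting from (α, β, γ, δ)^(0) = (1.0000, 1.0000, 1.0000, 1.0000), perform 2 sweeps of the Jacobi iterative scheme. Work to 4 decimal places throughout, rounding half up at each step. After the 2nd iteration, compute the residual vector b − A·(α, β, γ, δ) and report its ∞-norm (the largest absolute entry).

Iteration 1:
  α = (-1 - (2)·1.0000 - (-2)·1.0000 - (-3)·1.0000) / (11) = 0.1818
  β = (-3 - (3)·1.0000 - (2)·1.0000 - (-4)·1.0000) / (13) = -0.3077
  γ = (1 - (3)·1.0000 - (-1)·1.0000 - (-4)·1.0000) / (9) = 0.3333
  δ = (-3 - (-3)·1.0000 - (-1)·1.0000 - (-1)·1.0000) / (9) = 0.2222
Iteration 2:
  α = (-1 - (2)·-0.3077 - (-2)·0.3333 - (-3)·0.2222) / (11) = 0.0862
  β = (-3 - (3)·0.1818 - (2)·0.3333 - (-4)·0.2222) / (13) = -0.2556
  γ = (1 - (3)·0.1818 - (-1)·-0.3077 - (-4)·0.2222) / (9) = 0.1151
  δ = (-3 - (-3)·0.1818 - (-1)·-0.3077 - (-1)·0.3333) / (9) = -0.2699
Residual b − A·x = (-2.0165, -1.2456, -1.6297, -0.4528); ∞-norm = 2.0165

2.0165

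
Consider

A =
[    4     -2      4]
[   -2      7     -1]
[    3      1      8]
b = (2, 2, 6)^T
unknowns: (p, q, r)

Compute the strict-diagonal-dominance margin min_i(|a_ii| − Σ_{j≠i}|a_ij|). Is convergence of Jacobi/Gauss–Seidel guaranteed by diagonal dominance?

row 1: |4| − (2+4) = -2
row 2: |7| − (2+1) = 4
row 3: |8| − (3+1) = 4
minimum over rows = -2 → not strictly diagonally dominant

-2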